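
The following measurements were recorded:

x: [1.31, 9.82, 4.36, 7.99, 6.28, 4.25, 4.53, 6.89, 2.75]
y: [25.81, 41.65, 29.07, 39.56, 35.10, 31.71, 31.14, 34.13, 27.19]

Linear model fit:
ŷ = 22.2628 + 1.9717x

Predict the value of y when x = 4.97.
ŷ = 32.0621

x = 4.97 lies inside the observed range [1.31, 9.82], so the fitted equation applies directly:

ŷ = 22.2628 + 1.9717 × 4.97
ŷ = 22.2628 + 9.7993
ŷ = 32.0621

This is a point prediction; actual observations scatter around it by roughly the residual standard deviation.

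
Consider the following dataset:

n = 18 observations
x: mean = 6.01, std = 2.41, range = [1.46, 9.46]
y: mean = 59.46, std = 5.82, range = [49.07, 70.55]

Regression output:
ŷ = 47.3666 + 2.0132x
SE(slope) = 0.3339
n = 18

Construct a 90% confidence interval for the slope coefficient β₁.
The 90% CI for β₁ is (1.4302, 2.5962)

Confidence interval for the slope:

The 90% CI for β₁ is: β̂₁ ± t*(α/2, n-2) × SE(β̂₁)

Step 1: Find critical t-value
- Confidence level = 0.9
- Degrees of freedom = n - 2 = 18 - 2 = 16
- t*(α/2, 16) = 1.7459

Step 2: Calculate margin of error
Margin = 1.7459 × 0.3339 = 0.5830

Step 3: Construct interval
CI = 2.0132 ± 0.5830
CI = (1.4302, 2.5962)

Interpretation: We are 90% confident that the true slope β₁ lies between 1.4302 and 2.5962.
Since 0 is outside the interval, a two-sided test at α = 0.10 would reject H₀: β₁ = 0.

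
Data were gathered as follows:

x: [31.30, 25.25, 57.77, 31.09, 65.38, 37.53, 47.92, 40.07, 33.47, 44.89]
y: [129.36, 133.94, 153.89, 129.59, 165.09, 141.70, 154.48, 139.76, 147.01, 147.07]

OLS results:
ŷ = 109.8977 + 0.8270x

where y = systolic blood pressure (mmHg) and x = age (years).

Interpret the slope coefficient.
For each additional year of age, predicted blood pressure increases by approximately 0.8270 mmHg.

The slope β₁ = 0.8270 gives the rate at which the fitted blood pressure changes with age.

Interpretation:
- Age up by 1 year → predicted blood pressure increases by 0.8270 mmHg
- This is a linear approximation: the same per-unit change is assumed across the whole observed x range
- The sign (+) gives the direction; the magnitude 0.8270 gives the size of the effect per year

(β₀ = 109.8977 is the fitted value at x = 0 and is not part of the slope interpretation.)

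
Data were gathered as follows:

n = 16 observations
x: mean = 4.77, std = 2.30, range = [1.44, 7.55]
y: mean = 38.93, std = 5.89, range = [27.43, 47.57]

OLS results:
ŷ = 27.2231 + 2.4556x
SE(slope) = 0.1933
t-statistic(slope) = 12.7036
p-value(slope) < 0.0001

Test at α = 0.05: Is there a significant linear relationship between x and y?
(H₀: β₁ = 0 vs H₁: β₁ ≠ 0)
Since p-value < 0.0001 < α = 0.05, reject H₀ — the slope is significantly different from 0.

Hypothesis test for the slope coefficient:

H₀: β₁ = 0 (no linear relationship)
H₁: β₁ ≠ 0 (linear relationship exists)

Test statistic: t = β̂₁ / SE(β̂₁) = 2.4556 / 0.1933 = 12.7036

The p-value (<0.0001) is the probability, under H₀, of a t-statistic at least as extreme as |t| = 12.7036 (two-sided, df = n − 2 = 14).

Decision rule: reject H₀ if p-value < α.
p-value < 0.0001 < α = 0.05 → reject H₀.

At α = 0.05 the data do provide convincing evidence of a nonzero slope.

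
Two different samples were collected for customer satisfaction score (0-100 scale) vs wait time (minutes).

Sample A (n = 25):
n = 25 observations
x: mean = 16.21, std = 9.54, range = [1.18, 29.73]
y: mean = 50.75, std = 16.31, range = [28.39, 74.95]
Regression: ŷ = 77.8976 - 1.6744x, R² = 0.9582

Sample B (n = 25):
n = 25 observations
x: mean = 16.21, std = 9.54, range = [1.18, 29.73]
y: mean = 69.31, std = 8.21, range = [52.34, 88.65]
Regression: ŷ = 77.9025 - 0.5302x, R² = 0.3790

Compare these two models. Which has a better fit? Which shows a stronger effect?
Model A has the better fit (R² = 0.9582 vs 0.3790). Model A shows the stronger effect (|β₁| = 1.6744 vs 0.5302).

Model Comparison:

Which explains more variance? (R²)
- Model A: R² = 0.9582 → 95.82% of variance in satisfaction score explained
- Model B: R² = 0.3790 → 37.90% of variance in satisfaction score explained
- 0.9582 > 0.3790 → Model A has the better fit

Which has the larger per-minute effect? (|β₁|)
- Model A: β₁ = -1.6744 → predicted satisfaction score falls 1.6744 points per additional minute of wait time
- Model B: β₁ = -0.5302 → predicted satisfaction score falls 0.5302 points per additional minute of wait time
- |-1.6744| > |-0.5302| → Model A shows the stronger marginal effect

Note: A steeper slope doesn't make a better model if the scatter around the line is large.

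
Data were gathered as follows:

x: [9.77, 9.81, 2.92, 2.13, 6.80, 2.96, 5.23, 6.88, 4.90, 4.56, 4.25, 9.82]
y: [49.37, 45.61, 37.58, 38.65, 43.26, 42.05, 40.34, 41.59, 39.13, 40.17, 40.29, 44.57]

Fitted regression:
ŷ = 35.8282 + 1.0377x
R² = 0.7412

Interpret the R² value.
The model explains 74.12% of the variance in y (R² = 0.7412), leaving 25.88% unexplained; the fit is strong.

R² (coefficient of determination) measures the proportion of variance in y explained by the regression model.

Here R² = 0.7412:
- Explained: 74.12% of the variation in y
- Unexplained (residual): 100% − 74.12% = 25.88%
- Rule of thumb (below 0.3 weak; 0.3 to below 0.7 moderate; 0.7 and above strong) → strong

Note: R² says nothing about causation, and a high R² does not by itself mean the linear form is appropriate — check the residuals.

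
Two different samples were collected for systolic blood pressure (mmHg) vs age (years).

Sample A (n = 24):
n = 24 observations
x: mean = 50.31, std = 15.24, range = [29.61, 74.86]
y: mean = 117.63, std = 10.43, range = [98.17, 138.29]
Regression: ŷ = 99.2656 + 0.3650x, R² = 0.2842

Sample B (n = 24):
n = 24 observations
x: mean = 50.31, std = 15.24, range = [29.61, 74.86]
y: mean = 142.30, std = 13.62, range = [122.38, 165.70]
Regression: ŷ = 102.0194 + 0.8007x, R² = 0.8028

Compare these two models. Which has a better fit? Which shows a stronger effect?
Model B has the better fit (R² = 0.8028 vs 0.2842). Model B shows the stronger effect (|β₁| = 0.8007 vs 0.3650).

Model Comparison:

Fit — compare R²:
- Model A: R² = 0.2842 → 28.42% of variance in blood pressure explained
- Model B: R² = 0.8028 → 80.28% of variance in blood pressure explained
- 0.8028 > 0.2842 → Model B has the better fit

Which has the larger per-year effect? (|β₁|)
- Model A: β₁ = 0.3650 → predicted blood pressure rises 0.3650 mmHg per additional year of age
- Model B: β₁ = 0.8007 → predicted blood pressure rises 0.8007 mmHg per additional year of age
- |0.3650| < |0.8007| → Model B shows the stronger marginal effect

Notes:
- R² measures how tightly points cluster around the line; β₁ measures how steep the line is — they answer different questions.
- A better fit (higher R²) doesn't necessarily mean a more important relationship.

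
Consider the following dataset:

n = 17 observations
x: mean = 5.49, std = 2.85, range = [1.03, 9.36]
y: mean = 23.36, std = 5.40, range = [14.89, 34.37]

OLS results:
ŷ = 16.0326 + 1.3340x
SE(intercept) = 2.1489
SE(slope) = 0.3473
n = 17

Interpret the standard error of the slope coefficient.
The slope 1.3340 is pinned down to within about ±0.3473 (one SE) by these data — relative uncertainty 26.0%, i.e. moderately precise.

What SE measures:
- The standard error quantifies the sampling variability of the coefficient estimate
- It is the estimated standard deviation of β̂₁ across hypothetical repeated samples of the same size
- Smaller SE → more precise estimate

Relative precision:
- SE / |β̂₁| = 0.3473 / 1.3340 = 26.0%
- Rule of thumb (under 20%: precise; 20% to under 50%: moderately precise; 50% or more: imprecise) → moderately precise

Link to interval estimation: a confidence interval for β₁ is β̂₁ ± t* × 0.3473, so SE sets the half-width per unit of t*.

What drives SE(β̂₁): larger n (here n = 17) → smaller SE; more residual scatter → larger SE; wider spread of x values → smaller SE.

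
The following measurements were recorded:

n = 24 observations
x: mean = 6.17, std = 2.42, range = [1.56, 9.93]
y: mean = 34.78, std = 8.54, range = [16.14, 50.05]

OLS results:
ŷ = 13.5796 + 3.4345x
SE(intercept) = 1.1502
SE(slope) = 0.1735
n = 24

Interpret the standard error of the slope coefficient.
SE(slope) = 0.1735 measures the uncertainty in the estimated slope. The coefficient is estimated precisely (SE/|β̂₁| = 5.1%).

What SE measures:
- The standard error quantifies the sampling variability of the coefficient estimate
- It is the estimated standard deviation of β̂₁ across hypothetical repeated samples of the same size
- Smaller SE → more precise estimate

Relative precision:
- SE / |β̂₁| = 0.1735 / 3.4345 = 5.1%
- Rule of thumb (under 20%: precise; 20% to under 50%: moderately precise; 50% or more: imprecise) → precise

Link to the t-test: t = β̂₁ / SE(β̂₁) = 3.4345 / 0.1735 = 19.7954, the statistic for H₀: β₁ = 0.

What drives SE(β̂₁): larger n (here n = 24) → smaller SE.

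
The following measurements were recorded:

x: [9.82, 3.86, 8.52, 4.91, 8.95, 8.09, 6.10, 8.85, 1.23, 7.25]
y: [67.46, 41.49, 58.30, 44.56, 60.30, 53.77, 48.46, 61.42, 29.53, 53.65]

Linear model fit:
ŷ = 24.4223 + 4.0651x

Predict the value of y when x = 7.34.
ŷ = 54.2601

To predict y for x = 7.34, substitute into the regression equation:

ŷ = 24.4223 + 4.0651 × 7.34
ŷ = 24.4223 + 29.8378
ŷ = 54.2601

This is a point prediction; actual observations scatter around it by roughly the residual standard deviation.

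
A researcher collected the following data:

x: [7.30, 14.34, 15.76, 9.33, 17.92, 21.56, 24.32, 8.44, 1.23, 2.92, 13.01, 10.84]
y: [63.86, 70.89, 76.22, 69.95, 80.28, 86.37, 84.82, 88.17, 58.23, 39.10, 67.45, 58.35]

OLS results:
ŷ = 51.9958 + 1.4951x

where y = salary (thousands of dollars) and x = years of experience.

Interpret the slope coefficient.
An increase of one year in experience is associated with a 1.4951 thousand dollars increase in predicted salary.

β₁ = 1.4951 is the change in predicted salary (thousand dollars) per additional year of experience.

Interpretation:
- Experience up by 1 year → predicted salary increases by 1.4951 thousand dollars
- This is a linear approximation: the same per-unit change is assumed across the whole observed x range
- The slope describes association in these data, not necessarily a causal effect

(β₀ = 51.9958 is the fitted value at x = 0 and is not part of the slope interpretation.)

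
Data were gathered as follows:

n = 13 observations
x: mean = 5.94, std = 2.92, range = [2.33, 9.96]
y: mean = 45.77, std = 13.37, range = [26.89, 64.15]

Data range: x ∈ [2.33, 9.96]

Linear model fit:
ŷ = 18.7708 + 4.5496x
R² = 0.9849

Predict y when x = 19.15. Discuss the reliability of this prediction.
ŷ = 105.8956, but this is extrapolation (above the data range [2.33, 9.96]) and may be unreliable.

Prediction calculation:
ŷ = 18.7708 + 4.5496 × 19.15
ŷ = 105.8956

Reliability:
- Data range: x ∈ [2.33, 9.96]
- Prediction point: x = 19.15 is 9.19 units above the observed range → this is EXTRAPOLATION, not interpolation

Why that matters here:
- Real relationships often flatten, saturate, or turn nonlinear at extremes
- There are no observations near this x to validate the fitted line there
- The standard error of prediction grows with (x − x̄)², and x = 19.15 is far from x̄ = 5.94

Report the number if required, but flag clearly that it is an extrapolation.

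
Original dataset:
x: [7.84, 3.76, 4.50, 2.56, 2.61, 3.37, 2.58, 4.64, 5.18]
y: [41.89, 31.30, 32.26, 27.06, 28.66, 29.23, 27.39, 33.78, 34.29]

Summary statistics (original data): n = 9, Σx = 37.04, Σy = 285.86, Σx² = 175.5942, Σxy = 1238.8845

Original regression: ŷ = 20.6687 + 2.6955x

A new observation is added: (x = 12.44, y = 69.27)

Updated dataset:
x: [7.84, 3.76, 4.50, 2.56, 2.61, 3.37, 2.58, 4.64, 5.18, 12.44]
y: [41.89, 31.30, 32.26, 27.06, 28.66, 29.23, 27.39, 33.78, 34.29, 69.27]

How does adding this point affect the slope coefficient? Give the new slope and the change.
New slope β₁ = 4.0156 versus 2.6955 before: a change of +1.3201 (+49.0%).

x = 12.44 lies well outside the original x-range [2.56, 7.84] (x̄ ≈ 4.12), so this observation has high leverage and can move the slope substantially.

Step 1: Update the sums with the new point (n goes from 9 to 10)
Σx  = 37.04 + 12.44 = 49.48
Σy  = 285.86 + 69.27 = 355.13
Σx² = 175.5942 + 12.44² = 175.5942 + 154.7536 = 330.3478
Σxy = 1238.8845 + 12.44×69.27 = 1238.8845 + 861.7188 = 2100.6033

Step 2: Recompute the slope with b₁ = (nΣxy − ΣxΣy) / (nΣx² − (Σx)²)
Numerator   = 10×2100.6033 − 49.48×355.13 = 21006.0330 − 17571.8324 = 3434.2006
Denominator = 10×330.3478 − 49.48² = 3303.4780 − 2448.2704 = 855.2076
b₁(new) = 3434.2006 / 855.2076 = 4.0156

(Same formula on the original sums: (9×1238.8845 − 37.04×285.86) / (9×175.5942 − 37.04²) = 561.7061 / 208.3862 = 2.6955, matching the given fit.)

Step 3: Change in slope
Δβ₁ = 4.0156 − 2.6955 = +1.3201
Relative change = +1.3201 / 2.6955 × 100% = +49.0%
→ the slope increases when the point is added.

Because the point sits above the extension of the original line at a high-leverage x, it tilts the fit up.
In practice: examine leverage (hᵢ) and Cook's distance rather than deleting it automatically.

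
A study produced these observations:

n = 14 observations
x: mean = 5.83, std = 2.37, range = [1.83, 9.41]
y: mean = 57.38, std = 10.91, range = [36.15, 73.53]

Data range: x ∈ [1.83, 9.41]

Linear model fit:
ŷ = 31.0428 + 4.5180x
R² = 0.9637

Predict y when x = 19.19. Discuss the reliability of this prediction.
The equation gives ŷ = 117.7432; however x = 19.19 is 9.78 units above the observed range, so this extrapolated value should not be trusted.

Prediction calculation:
ŷ = 31.0428 + 4.5180 × 19.19
ŷ = 117.7432

Reliability:
- Data range: x ∈ [1.83, 9.41]
- Prediction point: x = 19.19 is 9.78 units above the observed range → this is EXTRAPOLATION, not interpolation

Why that matters here:
- Real relationships often flatten, saturate, or turn nonlinear at extremes
- The standard error of prediction grows with (x − x̄)², and x = 19.19 is far from x̄ = 5.83

Report the number if required, but flag clearly that it is an extrapolation.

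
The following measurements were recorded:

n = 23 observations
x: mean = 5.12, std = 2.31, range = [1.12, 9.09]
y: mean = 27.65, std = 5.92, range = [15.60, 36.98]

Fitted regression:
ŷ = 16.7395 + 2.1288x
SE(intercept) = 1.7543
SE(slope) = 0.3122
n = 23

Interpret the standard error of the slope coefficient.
SE(β̂₁) = 0.3122 is the estimated standard deviation of the slope estimate across repeated samples; relative to β̂₁ = 2.1288 that is 14.7%, a precise estimate.

SE(β̂₁) = s / √Sxx, where s is the residual standard deviation and Sxx = Σ(x − x̄)². It is the yardstick for how far β̂₁ = 2.1288 could plausibly be from the true slope.

Relative precision:
- SE / |β̂₁| = 0.3122 / 2.1288 = 14.7%
- Rule of thumb (under 20%: precise; 20% to under 50%: moderately precise; 50% or more: imprecise) → precise

Link to the t-test: t = β̂₁ / SE(β̂₁) = 2.1288 / 0.3122 = 6.8187, the statistic for H₀: β₁ = 0.

What drives SE(β̂₁): wider spread of x values → smaller SE.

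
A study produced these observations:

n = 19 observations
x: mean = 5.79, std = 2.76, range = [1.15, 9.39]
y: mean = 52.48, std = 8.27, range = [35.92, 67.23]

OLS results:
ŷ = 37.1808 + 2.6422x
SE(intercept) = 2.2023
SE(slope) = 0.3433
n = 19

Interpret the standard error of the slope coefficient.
The slope 2.6422 is pinned down to within about ±0.3433 (one SE) by these data — relative uncertainty 13.0%, i.e. precise.

SE(β̂₁) = s / √Sxx, where s is the residual standard deviation and Sxx = Σ(x − x̄)². It is the yardstick for how far β̂₁ = 2.6422 could plausibly be from the true slope.

Relative precision:
- SE / |β̂₁| = 0.3433 / 2.6422 = 13.0%
- Rule of thumb (under 20%: precise; 20% to under 50%: moderately precise; 50% or more: imprecise) → precise

Link to interval estimation: a confidence interval for β₁ is β̂₁ ± t* × 0.3433, so SE sets the half-width per unit of t*.

What drives SE(β̂₁): more residual scatter → larger SE; larger n (here n = 19) → smaller SE; wider spread of x values → smaller SE.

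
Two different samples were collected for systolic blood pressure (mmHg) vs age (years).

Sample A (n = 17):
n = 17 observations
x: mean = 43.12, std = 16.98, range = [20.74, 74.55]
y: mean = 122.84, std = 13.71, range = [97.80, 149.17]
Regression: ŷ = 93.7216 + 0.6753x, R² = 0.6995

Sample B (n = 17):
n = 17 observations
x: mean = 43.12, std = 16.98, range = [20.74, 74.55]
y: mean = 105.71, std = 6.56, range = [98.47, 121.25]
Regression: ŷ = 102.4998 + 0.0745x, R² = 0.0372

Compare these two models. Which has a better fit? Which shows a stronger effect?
Model A has the better fit (R² = 0.6995 vs 0.0372). Model A shows the stronger effect (|β₁| = 0.6753 vs 0.0745).

Model Comparison:

Fit — compare R²:
- Model A: R² = 0.6995 → 69.95% of variance in blood pressure explained
- Model B: R² = 0.0372 → 3.72% of variance in blood pressure explained
- 0.6995 > 0.0372 → Model A has the better fit

Effect size (slope magnitude):
- Model A: β₁ = 0.6753 → predicted blood pressure rises 0.6753 mmHg per additional year of age
- Model B: β₁ = 0.0745 → predicted blood pressure rises 0.0745 mmHg per additional year of age
- |0.6753| > |0.0745| → Model A shows the stronger marginal effect

Note: A steeper slope doesn't make a better model if the scatter around the line is large.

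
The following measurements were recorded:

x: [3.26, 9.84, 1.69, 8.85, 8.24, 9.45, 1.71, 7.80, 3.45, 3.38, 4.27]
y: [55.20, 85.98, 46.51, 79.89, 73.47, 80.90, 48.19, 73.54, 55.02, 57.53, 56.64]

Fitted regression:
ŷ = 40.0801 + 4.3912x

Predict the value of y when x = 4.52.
ŷ = 59.9283

To predict y for x = 4.52, substitute into the regression equation:

ŷ = 40.0801 + 4.3912 × 4.52
ŷ = 40.0801 + 19.8482
ŷ = 59.9283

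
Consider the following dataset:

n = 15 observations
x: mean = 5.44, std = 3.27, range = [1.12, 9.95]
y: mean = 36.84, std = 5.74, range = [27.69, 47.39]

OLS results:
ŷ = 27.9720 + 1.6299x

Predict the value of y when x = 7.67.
ŷ = 40.4733

To predict y for x = 7.67, substitute into the regression equation:

ŷ = 27.9720 + 1.6299 × 7.67
ŷ = 27.9720 + 12.5013
ŷ = 40.4733

This is a point prediction; actual observations scatter around it by roughly the residual standard deviation.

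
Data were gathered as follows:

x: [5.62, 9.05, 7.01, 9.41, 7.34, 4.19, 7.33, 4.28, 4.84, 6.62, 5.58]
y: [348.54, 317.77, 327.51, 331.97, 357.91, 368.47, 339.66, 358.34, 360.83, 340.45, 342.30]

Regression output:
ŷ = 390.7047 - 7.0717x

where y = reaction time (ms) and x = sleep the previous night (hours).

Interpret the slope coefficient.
For each additional hour of sleep, predicted reaction time decreases by approximately 7.0717 ms.

The slope β₁ = -7.0717 gives the rate at which the fitted reaction time changes with sleep.

Interpretation:
- Sleep up by 1 hour → predicted reaction time decreases by 7.0717 ms
- This is a linear approximation: the same per-unit change is assumed across the whole observed x range

(β₀ = 390.7047 is the fitted value at x = 0 and is not part of the slope interpretation.)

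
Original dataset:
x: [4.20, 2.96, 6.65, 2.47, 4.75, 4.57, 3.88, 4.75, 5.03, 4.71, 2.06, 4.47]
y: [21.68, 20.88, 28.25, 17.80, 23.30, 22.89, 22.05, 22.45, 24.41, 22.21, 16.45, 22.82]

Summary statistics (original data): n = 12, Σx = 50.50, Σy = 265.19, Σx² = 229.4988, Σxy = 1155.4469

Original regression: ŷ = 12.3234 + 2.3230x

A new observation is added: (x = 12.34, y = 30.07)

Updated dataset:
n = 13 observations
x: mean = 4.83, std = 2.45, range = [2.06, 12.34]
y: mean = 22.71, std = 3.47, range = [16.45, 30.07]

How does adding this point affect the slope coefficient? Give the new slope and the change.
Adding the point moves β₁ from 2.3230 to 1.2724, i.e. it decreases by 1.0506 (-45.2%).

x = 12.34 lies well outside the original x-range [2.06, 6.65] (x̄ ≈ 4.21), so this observation has high leverage and can move the slope substantially.

Step 1: Update the sums with the new point (n goes from 12 to 13)
Σx  = 50.50 + 12.34 = 62.84
Σy  = 265.19 + 30.07 = 295.26
Σx² = 229.4988 + 12.34² = 229.4988 + 152.2756 = 381.7744
Σxy = 1155.4469 + 12.34×30.07 = 1155.4469 + 371.0638 = 1526.5107

Step 2: Recompute the slope with b₁ = (nΣxy − ΣxΣy) / (nΣx² − (Σx)²)
Numerator   = 13×1526.5107 − 62.84×295.26 = 19844.6391 − 18554.1384 = 1290.5007
Denominator = 13×381.7744 − 62.84² = 4963.0672 − 3948.8656 = 1014.2016
b₁(new) = 1290.5007 / 1014.2016 = 1.2724

(Same formula on the original sums: (12×1155.4469 − 50.50×265.19) / (12×229.4988 − 50.50²) = 473.2678 / 203.7356 = 2.3230, matching the given fit.)

Step 3: Change in slope
Δβ₁ = 1.2724 − 2.3230 = -1.0506
Relative change = -1.0506 / 2.3230 × 100% = -45.2%
→ the slope decreases when the point is added.

Because the point sits below the extension of the original line at a high-leverage x, it tilts the fit down.
In practice: check such a point for data-entry or measurement error.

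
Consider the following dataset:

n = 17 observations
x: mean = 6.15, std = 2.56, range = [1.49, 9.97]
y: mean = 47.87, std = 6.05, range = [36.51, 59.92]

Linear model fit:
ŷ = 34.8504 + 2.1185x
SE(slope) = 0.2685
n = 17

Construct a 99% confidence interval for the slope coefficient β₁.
The 99% CI for β₁ is (1.3273, 2.9097)

Confidence interval for the slope:

The 99% CI for β₁ is: β̂₁ ± t*(α/2, n-2) × SE(β̂₁)

Step 1: Find critical t-value
- Confidence level = 0.99
- Degrees of freedom = n - 2 = 17 - 2 = 15
- t*(α/2, 15) = 2.9467

Step 2: Calculate margin of error
Margin = 2.9467 × 0.2685 = 0.7912

Step 3: Construct interval
CI = 2.1185 ± 0.7912
CI = (1.3273, 2.9097)

Interpretation: intervals built this way capture the true β₁ in 99% of repeated samples; here the plausible range for the per-unit effect of x on y is 1.3273 to 2.9097.
Both endpoints are positive, so the data support a genuinely positive slope at this confidence level.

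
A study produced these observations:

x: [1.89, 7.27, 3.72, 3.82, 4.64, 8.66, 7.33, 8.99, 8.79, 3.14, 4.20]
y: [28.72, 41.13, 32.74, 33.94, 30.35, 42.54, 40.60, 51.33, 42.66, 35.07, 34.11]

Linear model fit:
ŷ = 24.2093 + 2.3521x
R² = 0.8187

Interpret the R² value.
About 81.87% of the variability in y is accounted for by the regression on x (R² = 0.8187) — a strong linear fit.

R² = 1 − SS_res/SS_tot compares the residual scatter to the total scatter of y about its mean.

Here R² = 0.8187:
- Explained: 81.87% of the variation in y
- Unexplained (residual): 100% − 81.87% = 18.13%
- Rule of thumb (below 0.3 weak; 0.3 to below 0.7 moderate; 0.7 and above strong) → strong

Calculation: R² = 1 − (SS_res / SS_tot), where SS_res is the sum of squared residuals and SS_tot the total sum of squares.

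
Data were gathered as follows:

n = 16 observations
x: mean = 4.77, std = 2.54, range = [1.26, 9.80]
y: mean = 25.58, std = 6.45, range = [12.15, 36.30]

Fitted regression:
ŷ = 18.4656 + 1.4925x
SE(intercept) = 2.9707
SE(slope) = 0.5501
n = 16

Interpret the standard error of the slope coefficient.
SE(β̂₁) = 0.5501 is the estimated standard deviation of the slope estimate across repeated samples; relative to β̂₁ = 1.4925 that is 36.9%, a moderately precise estimate.

What SE measures:
- The standard error quantifies the sampling variability of the coefficient estimate
- It is the estimated standard deviation of β̂₁ across hypothetical repeated samples of the same size
- Smaller SE → more precise estimate

Relative precision:
- SE / |β̂₁| = 0.5501 / 1.4925 = 36.9%
- Rule of thumb (under 20%: precise; 20% to under 50%: moderately precise; 50% or more: imprecise) → moderately precise

Link to interval estimation: a confidence interval for β₁ is β̂₁ ± t* × 0.5501, so SE sets the half-width per unit of t*.

What drives SE(β̂₁): more residual scatter → larger SE.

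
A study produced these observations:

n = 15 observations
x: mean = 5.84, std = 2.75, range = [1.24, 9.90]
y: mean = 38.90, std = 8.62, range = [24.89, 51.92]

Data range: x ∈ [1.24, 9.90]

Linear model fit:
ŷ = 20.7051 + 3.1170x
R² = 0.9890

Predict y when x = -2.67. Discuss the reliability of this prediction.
The equation gives ŷ = 12.3827; however x = -2.67 is 3.91 units below the observed range, so this extrapolated value should not be trusted.

Prediction calculation:
ŷ = 20.7051 + 3.1170 × (-2.67)
ŷ = 12.3827

Reliability:
- Data range: x ∈ [1.24, 9.90]
- Prediction point: x = -2.67 is 3.91 units below the observed range → this is EXTRAPOLATION, not interpolation

Why that matters here:
- Real relationships often flatten, saturate, or turn nonlinear at extremes
- R² describes fit only over the sampled x values; it says nothing about behaviour beyond them
- The standard error of prediction grows with (x − x̄)², and x = -2.67 is far from x̄ = 5.84

A defensible statement: 'if the linear trend continued to x = -2.67, y would be about 12.3827' — the premise is untested.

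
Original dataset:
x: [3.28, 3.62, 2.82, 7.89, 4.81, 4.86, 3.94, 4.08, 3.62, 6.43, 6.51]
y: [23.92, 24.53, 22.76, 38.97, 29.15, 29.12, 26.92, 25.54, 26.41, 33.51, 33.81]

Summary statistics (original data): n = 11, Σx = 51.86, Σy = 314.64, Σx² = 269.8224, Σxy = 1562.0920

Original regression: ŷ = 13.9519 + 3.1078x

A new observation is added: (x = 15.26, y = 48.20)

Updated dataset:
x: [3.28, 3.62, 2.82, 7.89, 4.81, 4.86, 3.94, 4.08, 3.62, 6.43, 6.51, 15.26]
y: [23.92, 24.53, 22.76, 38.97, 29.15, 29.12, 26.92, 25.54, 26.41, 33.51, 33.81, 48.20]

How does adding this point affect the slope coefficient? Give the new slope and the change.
Adding the point moves β₁ from 3.1078 to 2.1069, i.e. it decreases by 1.0009 (-32.2%).

x = 15.26 lies well outside the original x-range [2.82, 7.89] (x̄ ≈ 4.71), so this observation has high leverage and can move the slope substantially.

Step 1: Update the sums with the new point (n goes from 11 to 12)
Σx  = 51.86 + 15.26 = 67.12
Σy  = 314.64 + 48.20 = 362.84
Σx² = 269.8224 + 15.26² = 269.8224 + 232.8676 = 502.6900
Σxy = 1562.0920 + 15.26×48.20 = 1562.0920 + 735.5320 = 2297.6240

Step 2: Recompute the slope with b₁ = (nΣxy − ΣxΣy) / (nΣx² − (Σx)²)
Numerator   = 12×2297.6240 − 67.12×362.84 = 27571.4880 − 24353.8208 = 3217.6672
Denominator = 12×502.6900 − 67.12² = 6032.2800 − 4505.0944 = 1527.1856
b₁(new) = 3217.6672 / 1527.1856 = 2.1069

(Same formula on the original sums: (11×1562.0920 − 51.86×314.64) / (11×269.8224 − 51.86²) = 865.7816 / 278.5868 = 3.1078, matching the given fit.)

Step 3: Change in slope
Δβ₁ = 2.1069 − 3.1078 = -1.0009
Relative change = -1.0009 / 3.1078 × 100% = -32.2%
→ the slope decreases when the point is added.

A high-leverage point only changes the slope if it is off the original line; here y = 48.20 is below the original trend, so the slope decreases.
In practice: investigate whether it comes from the same population as the rest of the sample; refit with and without it and report both if conclusions differ.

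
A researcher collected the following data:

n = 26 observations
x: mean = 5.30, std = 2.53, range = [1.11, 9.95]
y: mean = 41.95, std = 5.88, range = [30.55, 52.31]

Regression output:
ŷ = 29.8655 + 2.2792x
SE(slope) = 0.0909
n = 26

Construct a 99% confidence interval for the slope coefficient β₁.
The 99% CI for β₁ is (2.0250, 2.5334)

Confidence interval for the slope:

The 99% CI for β₁ is: β̂₁ ± t*(α/2, n-2) × SE(β̂₁)

Step 1: Find critical t-value
- Confidence level = 0.99
- Degrees of freedom = n - 2 = 26 - 2 = 24
- t*(α/2, 24) = 2.7969

Step 2: Calculate margin of error
Margin = 2.7969 × 0.0909 = 0.2542

Step 3: Construct interval
CI = 2.2792 ± 0.2542
CI = (2.0250, 2.5334)

Interpretation: We are 99% confident that the true slope β₁ lies between 2.0250 and 2.5334.
Since 0 is outside the interval, a two-sided test at α = 0.01 would reject H₀: β₁ = 0.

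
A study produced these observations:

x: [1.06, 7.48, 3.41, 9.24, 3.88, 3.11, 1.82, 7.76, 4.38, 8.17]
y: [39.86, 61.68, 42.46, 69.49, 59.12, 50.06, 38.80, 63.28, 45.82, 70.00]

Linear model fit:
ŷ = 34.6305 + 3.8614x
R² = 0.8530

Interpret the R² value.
About 85.30% of the variability in y is accounted for by the regression on x (R² = 0.8530) — a strong linear fit.

The coefficient of determination R² is the fraction of the total variation in y that the fitted line accounts for.

Here R² = 0.8530:
- Explained: 85.30% of the variation in y
- Unexplained (residual): 100% − 85.30% = 14.70%
- Rule of thumb (below 0.3 weak; 0.3 to below 0.7 moderate; 0.7 and above strong) → strong

Note: R² says nothing about causation, and a high R² does not by itself mean the linear form is appropriate — check the residuals.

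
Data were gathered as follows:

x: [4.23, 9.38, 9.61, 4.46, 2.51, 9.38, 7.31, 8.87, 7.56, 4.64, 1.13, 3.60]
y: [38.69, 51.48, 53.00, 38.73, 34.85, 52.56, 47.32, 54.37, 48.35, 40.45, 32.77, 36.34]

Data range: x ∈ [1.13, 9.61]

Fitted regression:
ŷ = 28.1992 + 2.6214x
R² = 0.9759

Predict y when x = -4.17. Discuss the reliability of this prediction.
ŷ = 17.2680, but this is extrapolation (below the data range [1.13, 9.61]) and may be unreliable.

Prediction calculation:
ŷ = 28.1992 + 2.6214 × (-4.17)
ŷ = 17.2680

Reliability:
- Data range: x ∈ [1.13, 9.61]
- Prediction point: x = -4.17 is 5.30 units below the observed range → this is EXTRAPOLATION, not interpolation

Why that matters here:
- There are no observations near this x to validate the fitted line there
- Real relationships often flatten, saturate, or turn nonlinear at extremes
- R² describes fit only over the sampled x values; it says nothing about behaviour beyond them

The R² = 0.9759 only validates the fit within [1.13, 9.61]; treat ŷ = 17.2680 with caution.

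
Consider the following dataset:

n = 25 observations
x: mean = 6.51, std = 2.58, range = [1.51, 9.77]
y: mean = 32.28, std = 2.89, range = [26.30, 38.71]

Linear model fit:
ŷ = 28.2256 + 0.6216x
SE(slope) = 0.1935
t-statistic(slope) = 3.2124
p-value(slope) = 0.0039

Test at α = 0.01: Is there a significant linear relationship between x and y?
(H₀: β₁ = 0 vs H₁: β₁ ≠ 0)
Since p-value = 0.0039 < α = 0.01, reject H₀ — the slope is significantly different from 0.

Hypothesis test for the slope coefficient:

H₀: β₁ = 0 (no linear relationship)
H₁: β₁ ≠ 0 (linear relationship exists)

Test statistic: t = β̂₁ / SE(β̂₁) = 0.6216 / 0.1935 = 3.2124

The p-value (0.0039) is the probability, under H₀, of a t-statistic at least as extreme as |t| = 3.2124 (two-sided, df = n − 2 = 23).

Decision rule: reject H₀ if p-value < α.
p-value = 0.0039 < α = 0.01 → reject H₀.

There is sufficient evidence at the 1% significance level to conclude that a linear relationship exists between x and y.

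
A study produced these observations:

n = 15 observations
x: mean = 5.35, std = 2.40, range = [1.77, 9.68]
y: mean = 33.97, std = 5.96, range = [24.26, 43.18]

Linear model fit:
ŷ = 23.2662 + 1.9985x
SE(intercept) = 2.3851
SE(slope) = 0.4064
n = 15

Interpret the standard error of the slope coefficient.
The slope 1.9985 is pinned down to within about ±0.4064 (one SE) by these data — relative uncertainty 20.3%, i.e. moderately precise.

SE(β̂₁) = 0.4064 says: if we drew many samples of n = 15 from the same population and refit each time, the fitted slopes would scatter with a standard deviation of roughly 0.4064 around the true β₁.

Relative precision:
- SE / |β̂₁| = 0.4064 / 1.9985 = 20.3%
- Rule of thumb (under 20%: precise; 20% to under 50%: moderately precise; 50% or more: imprecise) → moderately precise

Link to interval estimation: a confidence interval for β₁ is β̂₁ ± t* × 0.4064, so SE sets the half-width per unit of t*.

What drives SE(β̂₁): larger n (here n = 15) → smaller SE.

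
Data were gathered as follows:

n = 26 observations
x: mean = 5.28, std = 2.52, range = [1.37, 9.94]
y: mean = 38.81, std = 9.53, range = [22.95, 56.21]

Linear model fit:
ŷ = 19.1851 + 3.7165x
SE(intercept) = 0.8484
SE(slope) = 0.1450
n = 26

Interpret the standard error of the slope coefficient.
SE(slope) = 0.1450 measures the uncertainty in the estimated slope. The coefficient is estimated precisely (SE/|β̂₁| = 3.9%).

SE(β̂₁) = 0.1450 says: if we drew many samples of n = 26 from the same population and refit each time, the fitted slopes would scatter with a standard deviation of roughly 0.1450 around the true β₁.

Relative precision:
- SE / |β̂₁| = 0.1450 / 3.7165 = 3.9%
- Rule of thumb (under 20%: precise; 20% to under 50%: moderately precise; 50% or more: imprecise) → precise

Link to the t-test: t = β̂₁ / SE(β̂₁) = 3.7165 / 0.1450 = 25.6310, the statistic for H₀: β₁ = 0.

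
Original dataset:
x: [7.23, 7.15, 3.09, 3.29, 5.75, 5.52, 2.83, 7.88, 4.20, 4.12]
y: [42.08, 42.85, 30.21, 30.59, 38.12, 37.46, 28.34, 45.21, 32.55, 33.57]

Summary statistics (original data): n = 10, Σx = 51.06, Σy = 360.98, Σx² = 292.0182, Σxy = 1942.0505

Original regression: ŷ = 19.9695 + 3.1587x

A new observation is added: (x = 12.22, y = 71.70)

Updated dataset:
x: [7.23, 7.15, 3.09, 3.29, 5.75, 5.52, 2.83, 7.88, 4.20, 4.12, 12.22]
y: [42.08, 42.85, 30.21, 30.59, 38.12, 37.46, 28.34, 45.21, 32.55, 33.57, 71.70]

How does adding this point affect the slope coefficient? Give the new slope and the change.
New slope β₁ = 4.2571 versus 3.1587 before: a change of +1.0984 (+34.8%).

x = 12.22 lies well outside the original x-range [2.83, 7.88] (x̄ ≈ 5.11), so this observation has high leverage and can move the slope substantially.

Step 1: Update the sums with the new point (n goes from 10 to 11)
Σx  = 51.06 + 12.22 = 63.28
Σy  = 360.98 + 71.70 = 432.68
Σx² = 292.0182 + 12.22² = 292.0182 + 149.3284 = 441.3466
Σxy = 1942.0505 + 12.22×71.70 = 1942.0505 + 876.1740 = 2818.2245

Step 2: Recompute the slope with b₁ = (nΣxy − ΣxΣy) / (nΣx² − (Σx)²)
Numerator   = 11×2818.2245 − 63.28×432.68 = 31000.4695 − 27379.9904 = 3620.4791
Denominator = 11×441.3466 − 63.28² = 4854.8126 − 4004.3584 = 850.4542
b₁(new) = 3620.4791 / 850.4542 = 4.2571

(Same formula on the original sums: (10×1942.0505 − 51.06×360.98) / (10×292.0182 − 51.06²) = 988.8662 / 313.0584 = 3.1587, matching the given fit.)

Step 3: Change in slope
Δβ₁ = 4.2571 − 3.1587 = +1.0984
Relative change = +1.0984 / 3.1587 × 100% = +34.8%
→ the slope increases when the point is added.

A high-leverage point only changes the slope if it is off the original line; here y = 71.70 is above the original trend, so the slope increases.
In practice: investigate whether it comes from the same population as the rest of the sample.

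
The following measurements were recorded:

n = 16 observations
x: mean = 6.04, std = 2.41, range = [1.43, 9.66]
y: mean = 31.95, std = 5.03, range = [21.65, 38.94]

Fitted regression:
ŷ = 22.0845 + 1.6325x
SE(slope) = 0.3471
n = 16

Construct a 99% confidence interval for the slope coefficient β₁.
The 99% CI for β₁ is (0.5993, 2.6657)

Confidence interval for the slope:

The 99% CI for β₁ is: β̂₁ ± t*(α/2, n-2) × SE(β̂₁)

Step 1: Find critical t-value
- Confidence level = 0.99
- Degrees of freedom = n - 2 = 16 - 2 = 14
- t*(α/2, 14) = 2.9768

Step 2: Calculate margin of error
Margin = 2.9768 × 0.3471 = 1.0332

Step 3: Construct interval
CI = 1.6325 ± 1.0332
CI = (0.5993, 2.6657)

Interpretation: each one-unit increase in x is associated with a change in mean y of between 0.5993 and 2.6657, with 99% confidence.
The interval does not include 0, suggesting a significant linear relationship.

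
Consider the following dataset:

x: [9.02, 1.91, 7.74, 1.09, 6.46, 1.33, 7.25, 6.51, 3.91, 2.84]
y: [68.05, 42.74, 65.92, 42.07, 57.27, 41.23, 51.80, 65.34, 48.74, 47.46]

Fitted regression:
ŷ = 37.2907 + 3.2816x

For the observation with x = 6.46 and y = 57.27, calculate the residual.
Residual = -1.2198

The residual is the difference between the actual value and the predicted value:

Residual = y - ŷ

Step 1: Calculate predicted value
ŷ = 37.2907 + 3.2816 × 6.46
ŷ = 58.4898

Step 2: Calculate residual
Residual = 57.27 - 58.4898
Residual = -1.2198

The residual is negative, so the observed y = 57.27 sits below the regression line (the line overestimates it by 1.2198).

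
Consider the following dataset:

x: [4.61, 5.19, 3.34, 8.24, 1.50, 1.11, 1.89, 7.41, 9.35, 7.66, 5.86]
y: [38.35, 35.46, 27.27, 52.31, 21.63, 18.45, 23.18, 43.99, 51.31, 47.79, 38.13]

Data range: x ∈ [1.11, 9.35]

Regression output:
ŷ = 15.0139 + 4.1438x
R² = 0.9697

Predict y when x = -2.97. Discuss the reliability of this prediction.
ŷ = 2.7068, but this is extrapolation (below the data range [1.11, 9.35]) and may be unreliable.

Prediction calculation:
ŷ = 15.0139 + 4.1438 × (-2.97)
ŷ = 2.7068

Reliability:
- Data range: x ∈ [1.11, 9.35]
- Prediction point: x = -2.97 is 4.08 units below the observed range → this is EXTRAPOLATION, not interpolation

Why that matters here:
- The standard error of prediction grows with (x − x̄)², and x = -2.97 is far from x̄ = 5.11
- Real relationships often flatten, saturate, or turn nonlinear at extremes
- R² describes fit only over the sampled x values; it says nothing about behaviour beyond them

Report the number if required, but flag clearly that it is an extrapolation.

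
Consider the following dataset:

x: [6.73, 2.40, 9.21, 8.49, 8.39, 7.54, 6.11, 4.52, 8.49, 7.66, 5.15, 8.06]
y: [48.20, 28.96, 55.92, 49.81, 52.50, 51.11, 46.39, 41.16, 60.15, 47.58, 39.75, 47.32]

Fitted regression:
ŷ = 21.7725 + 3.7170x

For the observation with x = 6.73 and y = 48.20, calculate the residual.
Residual = 1.4121

The residual is the difference between the actual value and the predicted value:

Residual = y - ŷ

Step 1: Calculate predicted value
ŷ = 21.7725 + 3.7170 × 6.73
ŷ = 46.7879

Step 2: Calculate residual
Residual = 48.20 - 46.7879
Residual = 1.4121

Interpretation: the model underestimates the actual value by 1.4121 at this point (positive residual → observation lies above the fitted line).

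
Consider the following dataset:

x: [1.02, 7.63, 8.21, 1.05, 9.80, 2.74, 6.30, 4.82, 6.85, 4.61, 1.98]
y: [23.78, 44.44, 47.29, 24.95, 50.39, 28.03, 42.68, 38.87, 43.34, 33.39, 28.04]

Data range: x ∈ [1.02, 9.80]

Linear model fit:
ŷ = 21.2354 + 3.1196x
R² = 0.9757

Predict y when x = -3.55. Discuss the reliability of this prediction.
ŷ = 10.1608, but this is extrapolation (below the data range [1.02, 9.80]) and may be unreliable.

Prediction calculation:
ŷ = 21.2354 + 3.1196 × (-3.55)
ŷ = 10.1608

Reliability:
- Data range: x ∈ [1.02, 9.80]
- Prediction point: x = -3.55 is 4.57 units below the observed range → this is EXTRAPOLATION, not interpolation

Why that matters here:
- The standard error of prediction grows with (x − x̄)², and x = -3.55 is far from x̄ = 5.00
- R² describes fit only over the sampled x values; it says nothing about behaviour beyond them

A defensible statement: 'if the linear trend continued to x = -3.55, y would be about 10.1608' — the premise is untested.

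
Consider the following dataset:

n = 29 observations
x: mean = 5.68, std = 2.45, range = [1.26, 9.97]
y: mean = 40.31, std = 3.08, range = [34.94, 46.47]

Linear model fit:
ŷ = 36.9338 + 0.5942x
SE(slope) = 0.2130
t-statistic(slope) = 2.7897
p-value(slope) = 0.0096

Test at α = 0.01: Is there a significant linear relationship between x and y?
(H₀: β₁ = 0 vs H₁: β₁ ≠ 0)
Reject H₀: p-value = 0.0096 < α = 0.01. The linear relationship is significant at the 1% level.

Hypothesis test for the slope coefficient:

H₀: β₁ = 0 (no linear relationship)
H₁: β₁ ≠ 0 (linear relationship exists)

Test statistic: t = β̂₁ / SE(β̂₁) = 0.5942 / 0.2130 = 2.7897

p = 0.0096: how often a slope estimate this far from 0 (in SE units) would arise by chance if β₁ were truly 0.

Decision rule: reject H₀ if p-value < α.
p-value = 0.0096 < α = 0.01 → reject H₀.

There is sufficient evidence at the 1% significance level to conclude that a linear relationship exists between x and y.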